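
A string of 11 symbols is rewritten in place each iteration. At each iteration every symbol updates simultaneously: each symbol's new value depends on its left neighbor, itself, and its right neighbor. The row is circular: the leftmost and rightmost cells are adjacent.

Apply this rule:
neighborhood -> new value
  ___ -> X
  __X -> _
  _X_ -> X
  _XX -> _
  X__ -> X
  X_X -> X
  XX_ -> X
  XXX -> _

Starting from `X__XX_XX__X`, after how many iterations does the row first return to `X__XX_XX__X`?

11

XX__XX_XX__
_XX__XX_XX_
__XX__XX_XX
X__XX__XX_X
XX__XX__XX_
_XX__XX__XX
X_XX__XX__X
XX_XX__XX__
_XX_XX__XX_
__XX_XX__XX
X__XX_XX__X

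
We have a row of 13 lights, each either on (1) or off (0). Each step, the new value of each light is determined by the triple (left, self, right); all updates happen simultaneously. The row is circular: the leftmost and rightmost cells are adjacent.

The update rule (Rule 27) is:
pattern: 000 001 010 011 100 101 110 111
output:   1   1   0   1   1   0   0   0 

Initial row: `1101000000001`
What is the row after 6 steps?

0011111000000

step 1: 0000111111111
step 2: 1111100000000
step 3: 1000011111111
step 4: 0111110000000
step 5: 1100001111111
step 6: 0011111000000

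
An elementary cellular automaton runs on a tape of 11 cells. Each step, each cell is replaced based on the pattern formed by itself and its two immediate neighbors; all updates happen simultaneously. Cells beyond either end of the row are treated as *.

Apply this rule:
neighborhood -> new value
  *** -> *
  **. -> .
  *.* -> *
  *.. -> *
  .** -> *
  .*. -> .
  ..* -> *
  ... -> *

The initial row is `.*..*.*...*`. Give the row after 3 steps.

*.**.*.****
.**.*.*****
**.*.******

**.*.******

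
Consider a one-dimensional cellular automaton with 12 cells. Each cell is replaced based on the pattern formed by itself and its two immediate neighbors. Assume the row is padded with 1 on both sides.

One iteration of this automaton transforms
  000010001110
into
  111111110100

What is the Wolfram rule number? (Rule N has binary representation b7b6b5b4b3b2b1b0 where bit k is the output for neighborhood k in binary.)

151

position 9: 111 → 1  (bit 7 = 1)
position 10: 110 → 0  (bit 6 = 0)
position 11: 101 → 0  (bit 5 = 0)
position 0: 100 → 1  (bit 4 = 1)
position 8: 011 → 0  (bit 3 = 0)
position 4: 010 → 1  (bit 2 = 1)
position 3: 001 → 1  (bit 1 = 1)
position 1: 000 → 1  (bit 0 = 1)
bits b7..b0 = 10010111 = 151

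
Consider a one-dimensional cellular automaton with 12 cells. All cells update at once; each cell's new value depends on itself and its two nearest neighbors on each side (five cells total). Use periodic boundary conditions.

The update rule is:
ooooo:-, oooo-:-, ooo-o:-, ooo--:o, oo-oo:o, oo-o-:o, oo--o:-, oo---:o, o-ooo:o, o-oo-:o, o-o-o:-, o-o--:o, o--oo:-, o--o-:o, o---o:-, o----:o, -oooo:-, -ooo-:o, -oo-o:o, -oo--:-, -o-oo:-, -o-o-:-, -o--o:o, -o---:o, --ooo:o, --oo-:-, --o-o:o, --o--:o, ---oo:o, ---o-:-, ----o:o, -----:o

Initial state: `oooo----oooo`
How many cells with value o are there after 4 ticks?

8

---oooooo---
oooo----oooo  (repeats tick 0; period 2)
tick 4: oooo----oooo
count of o: 8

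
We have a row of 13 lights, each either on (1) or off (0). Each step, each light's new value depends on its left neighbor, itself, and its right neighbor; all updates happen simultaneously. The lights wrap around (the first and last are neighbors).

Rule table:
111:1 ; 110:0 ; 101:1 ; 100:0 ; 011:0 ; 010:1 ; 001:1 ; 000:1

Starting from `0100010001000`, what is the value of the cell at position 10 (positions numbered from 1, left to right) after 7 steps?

0

1101110111011
1010101010101
0111111111110
1011111111100
1101111111001
1010111110010
1111011100111
position 10 holds 0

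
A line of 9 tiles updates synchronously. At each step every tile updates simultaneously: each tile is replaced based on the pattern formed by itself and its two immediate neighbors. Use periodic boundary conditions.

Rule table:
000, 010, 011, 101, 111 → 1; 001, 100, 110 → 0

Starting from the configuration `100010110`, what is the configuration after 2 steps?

step 1: 101011101
step 2: 011111011

011111011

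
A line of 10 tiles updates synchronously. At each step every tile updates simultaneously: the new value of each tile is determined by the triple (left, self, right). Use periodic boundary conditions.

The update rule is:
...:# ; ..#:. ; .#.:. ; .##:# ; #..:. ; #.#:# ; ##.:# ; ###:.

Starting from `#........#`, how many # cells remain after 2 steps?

6

step 1: #.######.#
step 2: ###....###
count of #: 6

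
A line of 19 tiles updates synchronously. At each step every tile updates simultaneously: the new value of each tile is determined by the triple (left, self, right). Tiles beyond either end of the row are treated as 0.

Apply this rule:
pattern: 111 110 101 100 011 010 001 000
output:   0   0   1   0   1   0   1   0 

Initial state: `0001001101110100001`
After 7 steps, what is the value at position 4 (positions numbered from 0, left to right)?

0

0010011011001000010
0100110110010000100
1001101100100001000
0011011001000010000
0110110010000100000
1101100100001000000
1011001000010000000
position 4 holds 0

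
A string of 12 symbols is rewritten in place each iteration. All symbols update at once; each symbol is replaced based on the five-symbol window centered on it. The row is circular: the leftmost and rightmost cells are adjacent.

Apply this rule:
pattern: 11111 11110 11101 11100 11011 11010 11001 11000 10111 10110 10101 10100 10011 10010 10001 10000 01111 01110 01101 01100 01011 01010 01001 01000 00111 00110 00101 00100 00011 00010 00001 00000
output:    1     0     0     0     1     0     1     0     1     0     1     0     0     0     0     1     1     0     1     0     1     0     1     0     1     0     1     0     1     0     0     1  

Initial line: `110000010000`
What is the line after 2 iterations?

000110000101
001000100100

001000100100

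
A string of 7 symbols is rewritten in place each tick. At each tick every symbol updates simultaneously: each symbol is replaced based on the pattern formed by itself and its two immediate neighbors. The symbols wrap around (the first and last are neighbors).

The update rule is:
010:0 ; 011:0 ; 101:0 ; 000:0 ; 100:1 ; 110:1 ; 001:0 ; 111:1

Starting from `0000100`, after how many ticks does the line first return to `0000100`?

tick 1: 0000010
tick 2: 0000001
tick 3: 1000000
tick 4: 0100000
tick 5: 0010000
tick 6: 0001000
tick 7: 0000100

7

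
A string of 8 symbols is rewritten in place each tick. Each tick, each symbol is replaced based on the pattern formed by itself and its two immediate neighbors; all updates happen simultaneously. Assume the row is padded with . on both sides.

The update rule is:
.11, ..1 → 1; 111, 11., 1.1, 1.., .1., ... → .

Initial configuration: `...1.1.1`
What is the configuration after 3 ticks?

1.......

..1.....
.1......
1.......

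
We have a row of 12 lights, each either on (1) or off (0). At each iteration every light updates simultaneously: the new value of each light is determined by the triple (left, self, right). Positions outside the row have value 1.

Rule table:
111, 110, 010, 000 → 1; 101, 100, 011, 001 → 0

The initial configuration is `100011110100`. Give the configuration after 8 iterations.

101001110100
101000110100
101010010100
101010010100  (fixed point — unchanged through iteration 8)

101010010100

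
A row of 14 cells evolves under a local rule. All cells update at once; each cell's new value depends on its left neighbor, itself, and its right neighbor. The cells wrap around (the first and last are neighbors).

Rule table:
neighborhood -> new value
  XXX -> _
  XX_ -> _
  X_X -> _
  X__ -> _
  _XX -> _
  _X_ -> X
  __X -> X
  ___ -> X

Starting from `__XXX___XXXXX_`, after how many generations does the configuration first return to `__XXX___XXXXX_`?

XX____XX______
___XXX___XXXXX
_XX____XX_____
X___XXX___XXXX
__XX____XX____
XX___XXX___XXX
___XX____XX___
XXX___XXX___XX
____XX____XX__
XXXX___XXX___X
_____XX____XX_
XXXXX___XXX___
______XX____XX
_XXXXX___XXX__
X______XX____X
__XXXXX___XXX_
XX______XX____
___XXXXX___XXX
_XX______XX___
X___XXXXX___XX
__XX______XX__
XX___XXXXX___X
___XX______XX_
XXX___XXXXX___
____XX______XX
_XXX___XXXXX__
X____XX______X
__XXX___XXXXX_

28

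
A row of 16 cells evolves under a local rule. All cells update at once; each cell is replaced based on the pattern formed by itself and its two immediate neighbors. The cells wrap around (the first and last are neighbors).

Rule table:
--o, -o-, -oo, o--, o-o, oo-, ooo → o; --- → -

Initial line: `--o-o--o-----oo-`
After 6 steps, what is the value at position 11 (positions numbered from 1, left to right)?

-oooooooo---oooo
oooooooooo-ooooo
oooooooooooooooo
oooooooooooooooo  (fixed point — unchanged through step 6)
position 11 holds o

o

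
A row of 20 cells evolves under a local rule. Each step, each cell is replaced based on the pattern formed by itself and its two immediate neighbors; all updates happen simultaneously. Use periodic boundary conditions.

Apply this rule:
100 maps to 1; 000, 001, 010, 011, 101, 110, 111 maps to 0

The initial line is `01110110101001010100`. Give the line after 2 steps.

00000000000100000010
00000000000010000001

00000000000010000001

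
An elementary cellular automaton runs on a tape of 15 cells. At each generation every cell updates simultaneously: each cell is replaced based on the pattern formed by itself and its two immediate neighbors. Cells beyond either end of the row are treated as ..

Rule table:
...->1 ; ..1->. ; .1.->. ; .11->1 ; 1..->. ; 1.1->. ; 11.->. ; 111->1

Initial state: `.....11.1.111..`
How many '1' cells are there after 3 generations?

8

1111.1....11..1
111....11.1....
11..11.1....111
count of 1: 8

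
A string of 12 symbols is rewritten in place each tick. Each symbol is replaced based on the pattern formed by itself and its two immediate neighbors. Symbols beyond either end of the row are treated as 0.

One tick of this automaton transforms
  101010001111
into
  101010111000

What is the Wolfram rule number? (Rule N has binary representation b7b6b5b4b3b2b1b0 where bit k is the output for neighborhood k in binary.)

15

position 9: 111 → 0  (bit 7 = 0)
position 11: 110 → 0  (bit 6 = 0)
position 1: 101 → 0  (bit 5 = 0)
position 5: 100 → 0  (bit 4 = 0)
position 8: 011 → 1  (bit 3 = 1)
position 0: 010 → 1  (bit 2 = 1)
position 7: 001 → 1  (bit 1 = 1)
position 6: 000 → 1  (bit 0 = 1)
bits b7..b0 = 00001111 = 15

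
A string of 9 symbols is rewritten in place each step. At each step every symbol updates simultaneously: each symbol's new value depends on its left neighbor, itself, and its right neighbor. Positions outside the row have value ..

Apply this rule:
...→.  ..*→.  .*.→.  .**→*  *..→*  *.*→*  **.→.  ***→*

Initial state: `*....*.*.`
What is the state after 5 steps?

.....*...

.*....*.*
..*....*.
...*....*
....*....
.....*...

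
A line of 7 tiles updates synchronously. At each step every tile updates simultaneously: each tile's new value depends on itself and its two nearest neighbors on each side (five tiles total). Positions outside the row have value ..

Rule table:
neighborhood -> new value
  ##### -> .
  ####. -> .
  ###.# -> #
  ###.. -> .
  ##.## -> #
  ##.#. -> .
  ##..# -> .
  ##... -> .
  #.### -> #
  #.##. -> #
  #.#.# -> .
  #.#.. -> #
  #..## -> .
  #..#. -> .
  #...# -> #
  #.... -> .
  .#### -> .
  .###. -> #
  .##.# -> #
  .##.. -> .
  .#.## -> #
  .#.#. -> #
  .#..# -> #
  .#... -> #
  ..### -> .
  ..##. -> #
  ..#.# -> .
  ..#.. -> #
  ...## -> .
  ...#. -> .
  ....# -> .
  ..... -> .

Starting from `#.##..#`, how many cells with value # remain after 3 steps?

4

.##...#
.#..#.#
.##..##
count of #: 4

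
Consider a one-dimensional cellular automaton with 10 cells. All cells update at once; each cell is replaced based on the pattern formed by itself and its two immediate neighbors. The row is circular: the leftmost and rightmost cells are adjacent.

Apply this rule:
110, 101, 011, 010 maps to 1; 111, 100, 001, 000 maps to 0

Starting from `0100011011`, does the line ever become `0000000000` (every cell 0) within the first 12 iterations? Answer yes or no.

iteration 1: 1100011111
iteration 2: 0100010000
iteration 3: 0100010000  (fixed point — unchanged through iteration 12)
iteration 12 is 0100010000, still not uniform 0

no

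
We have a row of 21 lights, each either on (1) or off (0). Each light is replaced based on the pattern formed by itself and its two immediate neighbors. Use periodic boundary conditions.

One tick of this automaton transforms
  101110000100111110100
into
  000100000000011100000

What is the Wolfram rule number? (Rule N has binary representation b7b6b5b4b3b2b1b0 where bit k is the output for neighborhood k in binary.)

position 3: 111 → 1  (bit 7 = 1)
position 4: 110 → 0  (bit 6 = 0)
position 1: 101 → 0  (bit 5 = 0)
position 5: 100 → 0  (bit 4 = 0)
position 2: 011 → 0  (bit 3 = 0)
position 0: 010 → 0  (bit 2 = 0)
position 8: 001 → 0  (bit 1 = 0)
position 6: 000 → 0  (bit 0 = 0)
bits b7..b0 = 10000000 = 128

128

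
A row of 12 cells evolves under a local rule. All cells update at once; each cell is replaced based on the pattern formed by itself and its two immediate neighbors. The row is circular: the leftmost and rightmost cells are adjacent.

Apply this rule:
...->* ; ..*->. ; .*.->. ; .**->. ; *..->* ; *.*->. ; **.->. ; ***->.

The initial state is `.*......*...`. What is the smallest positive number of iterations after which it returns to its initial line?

..*****..***
*......*....
.*****..***.
......*....*
*****..***..
.....*....*.
****..***..*
....*....*..
***..***..**
...*....*...
**..***..***
..*....*....
*..***..****
.*....*.....
..***..*****
*....*......
.***..*****.
....*......*
***..*****..
...*......*.
**..*****..*
..*......*..
*..*****..**
.*......*...

24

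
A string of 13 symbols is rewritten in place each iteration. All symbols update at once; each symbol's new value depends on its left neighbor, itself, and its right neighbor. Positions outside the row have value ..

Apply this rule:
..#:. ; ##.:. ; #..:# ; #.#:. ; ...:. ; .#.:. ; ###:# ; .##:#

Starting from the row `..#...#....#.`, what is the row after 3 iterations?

iteration 1: ...#...#....#
iteration 2: ....#...#....
iteration 3: .....#...#...

.....#...#...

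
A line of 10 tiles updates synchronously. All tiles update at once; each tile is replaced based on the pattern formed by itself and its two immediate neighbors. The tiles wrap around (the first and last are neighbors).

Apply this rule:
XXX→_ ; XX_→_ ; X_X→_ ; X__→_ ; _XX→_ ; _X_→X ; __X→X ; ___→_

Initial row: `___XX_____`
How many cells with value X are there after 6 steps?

step 1: __X_______
step 2: _XX_______
step 3: X_________
step 4: X________X
step 5: ________X_
step 6: _______XX_
count of X: 2

2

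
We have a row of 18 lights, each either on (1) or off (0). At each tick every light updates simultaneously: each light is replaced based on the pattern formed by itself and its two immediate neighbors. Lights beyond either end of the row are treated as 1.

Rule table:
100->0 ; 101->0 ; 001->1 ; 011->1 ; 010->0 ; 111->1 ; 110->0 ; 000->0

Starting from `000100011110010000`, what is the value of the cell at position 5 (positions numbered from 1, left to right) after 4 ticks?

001000111100100001
010001111001000011
000011110010000111
000111100100001111
position 5 holds 1

1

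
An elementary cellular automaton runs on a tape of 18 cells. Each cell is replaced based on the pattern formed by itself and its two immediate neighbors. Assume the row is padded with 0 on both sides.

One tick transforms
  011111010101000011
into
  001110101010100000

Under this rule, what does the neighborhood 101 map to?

At position 6 the neighborhood is 101; the next row has 1 there.

1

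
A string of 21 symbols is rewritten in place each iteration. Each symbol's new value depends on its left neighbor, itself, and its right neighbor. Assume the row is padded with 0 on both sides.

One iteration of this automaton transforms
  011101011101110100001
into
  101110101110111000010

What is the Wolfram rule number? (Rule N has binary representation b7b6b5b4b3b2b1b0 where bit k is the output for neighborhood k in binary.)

position 2: 111 → 1  (bit 7 = 1)
position 3: 110 → 1  (bit 6 = 1)
position 4: 101 → 1  (bit 5 = 1)
position 16: 100 → 0  (bit 4 = 0)
position 1: 011 → 0  (bit 3 = 0)
position 5: 010 → 0  (bit 2 = 0)
position 0: 001 → 1  (bit 1 = 1)
position 17: 000 → 0  (bit 0 = 0)
bits b7..b0 = 11100010 = 226

226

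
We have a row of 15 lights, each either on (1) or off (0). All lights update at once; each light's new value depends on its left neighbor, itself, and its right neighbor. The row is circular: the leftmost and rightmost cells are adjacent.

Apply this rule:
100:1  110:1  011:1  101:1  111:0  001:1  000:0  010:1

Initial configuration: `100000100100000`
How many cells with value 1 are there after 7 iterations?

iteration 1: 110001111110001
iteration 2: 011011000011011
iteration 3: 111111100111111
iteration 4: 000000111100000
iteration 5: 000001100110000
iteration 6: 000011111111000
iteration 7: 000110000001100
count of 1: 4

4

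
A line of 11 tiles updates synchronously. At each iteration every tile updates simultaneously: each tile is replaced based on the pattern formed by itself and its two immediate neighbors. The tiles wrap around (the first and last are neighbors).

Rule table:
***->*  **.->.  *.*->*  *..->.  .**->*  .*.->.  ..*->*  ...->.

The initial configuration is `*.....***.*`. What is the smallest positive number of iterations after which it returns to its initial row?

iteration 1: .....***.**
iteration 2: ....***.**.
iteration 3: ...***.**..
iteration 4: ..***.**...
iteration 5: .***.**....
iteration 6: ***.**.....
iteration 7: **.**.....*
iteration 8: *.**.....**
iteration 9: .**.....***
iteration 10: **.....***.
iteration 11: *.....***.*

11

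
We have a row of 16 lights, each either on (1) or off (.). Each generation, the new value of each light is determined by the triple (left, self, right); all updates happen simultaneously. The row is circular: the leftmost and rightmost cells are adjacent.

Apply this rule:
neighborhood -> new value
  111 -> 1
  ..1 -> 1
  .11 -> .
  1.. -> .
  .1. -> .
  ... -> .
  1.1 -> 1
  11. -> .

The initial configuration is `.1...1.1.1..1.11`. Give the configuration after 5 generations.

1.1.1..1.1..1...

1...1.1.1..1.1..
...1.1.1..1.1..1
..1.1.1..1.1..1.
.1.1.1..1.1..1..
1.1.1..1.1..1...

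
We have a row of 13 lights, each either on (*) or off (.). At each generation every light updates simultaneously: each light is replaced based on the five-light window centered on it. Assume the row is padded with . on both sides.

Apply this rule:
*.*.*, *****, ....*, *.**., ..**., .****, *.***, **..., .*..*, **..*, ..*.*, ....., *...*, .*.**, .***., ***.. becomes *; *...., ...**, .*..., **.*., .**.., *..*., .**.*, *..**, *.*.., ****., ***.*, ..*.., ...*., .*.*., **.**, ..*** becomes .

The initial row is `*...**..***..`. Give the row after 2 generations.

*.*.*..*..***

..*.*.*..***.
*.*.*..*..***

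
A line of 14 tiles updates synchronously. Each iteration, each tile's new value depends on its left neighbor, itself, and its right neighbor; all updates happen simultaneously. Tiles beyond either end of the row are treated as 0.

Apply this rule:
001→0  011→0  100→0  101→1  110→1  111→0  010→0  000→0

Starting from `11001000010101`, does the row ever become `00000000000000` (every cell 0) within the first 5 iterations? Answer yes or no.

01000000001010
00000000000100
00000000000000
all cells are 0 at iteration 3

yes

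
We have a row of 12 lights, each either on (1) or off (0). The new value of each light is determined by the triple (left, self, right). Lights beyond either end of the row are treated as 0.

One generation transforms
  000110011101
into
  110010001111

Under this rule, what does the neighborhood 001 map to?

At position 2 the neighborhood is 001; the next row has 0 there.

0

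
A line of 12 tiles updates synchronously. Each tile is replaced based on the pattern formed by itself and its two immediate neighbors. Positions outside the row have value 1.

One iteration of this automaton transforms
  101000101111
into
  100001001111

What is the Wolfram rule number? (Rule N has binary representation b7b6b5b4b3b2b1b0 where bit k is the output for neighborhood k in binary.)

position 9: 111 → 1  (bit 7 = 1)
position 0: 110 → 1  (bit 6 = 1)
position 1: 101 → 0  (bit 5 = 0)
position 3: 100 → 0  (bit 4 = 0)
position 8: 011 → 1  (bit 3 = 1)
position 2: 010 → 0  (bit 2 = 0)
position 5: 001 → 1  (bit 1 = 1)
position 4: 000 → 0  (bit 0 = 0)
bits b7..b0 = 11001010 = 202

202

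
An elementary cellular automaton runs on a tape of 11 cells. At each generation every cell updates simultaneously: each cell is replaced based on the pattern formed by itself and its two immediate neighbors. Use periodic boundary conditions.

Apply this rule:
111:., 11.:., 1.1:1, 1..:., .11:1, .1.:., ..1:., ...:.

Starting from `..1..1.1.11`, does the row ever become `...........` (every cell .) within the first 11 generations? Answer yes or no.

yes

......1.11.
.......11..
.......1...
...........
all cells are . at generation 4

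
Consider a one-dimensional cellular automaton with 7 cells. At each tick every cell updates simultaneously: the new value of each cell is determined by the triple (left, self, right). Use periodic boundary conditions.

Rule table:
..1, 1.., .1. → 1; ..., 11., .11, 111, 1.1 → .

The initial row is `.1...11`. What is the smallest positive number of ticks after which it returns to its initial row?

7

.11.1..
1...11.
11.1...
...11.1
1.1...1
..11.1.
.1...11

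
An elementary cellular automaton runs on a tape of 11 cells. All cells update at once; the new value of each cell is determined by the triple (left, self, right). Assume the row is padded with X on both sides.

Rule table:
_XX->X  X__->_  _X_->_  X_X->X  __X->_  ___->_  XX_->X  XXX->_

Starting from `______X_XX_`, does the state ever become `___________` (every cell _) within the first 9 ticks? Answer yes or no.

yes

_______XXXX
_______X___
___________
all cells are _ at tick 3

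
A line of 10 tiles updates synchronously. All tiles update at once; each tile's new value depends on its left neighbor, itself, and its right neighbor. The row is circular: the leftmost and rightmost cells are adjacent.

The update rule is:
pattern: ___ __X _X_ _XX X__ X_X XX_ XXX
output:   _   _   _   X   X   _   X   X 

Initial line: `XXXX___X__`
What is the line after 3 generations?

XXXXXXX___

generation 1: XXXXX___X_
generation 2: XXXXXX____
generation 3: XXXXXXX___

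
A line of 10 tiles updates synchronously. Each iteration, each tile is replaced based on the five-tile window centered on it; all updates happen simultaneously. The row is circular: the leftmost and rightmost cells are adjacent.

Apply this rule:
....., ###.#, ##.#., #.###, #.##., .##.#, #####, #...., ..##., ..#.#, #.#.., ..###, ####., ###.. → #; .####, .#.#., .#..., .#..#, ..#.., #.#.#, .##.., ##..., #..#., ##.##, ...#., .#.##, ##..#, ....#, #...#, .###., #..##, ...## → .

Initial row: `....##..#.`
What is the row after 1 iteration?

##..#.....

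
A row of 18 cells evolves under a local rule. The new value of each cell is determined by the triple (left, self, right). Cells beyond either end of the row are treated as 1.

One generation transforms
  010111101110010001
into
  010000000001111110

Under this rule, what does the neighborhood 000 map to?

1

At position 15 the neighborhood is 000; the next row has 1 there.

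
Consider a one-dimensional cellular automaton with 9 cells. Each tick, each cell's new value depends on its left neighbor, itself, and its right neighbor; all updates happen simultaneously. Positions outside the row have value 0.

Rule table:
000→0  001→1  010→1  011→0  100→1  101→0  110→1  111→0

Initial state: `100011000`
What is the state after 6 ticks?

110101100
010100110
110111011
010001001
111011111
001000001

001000001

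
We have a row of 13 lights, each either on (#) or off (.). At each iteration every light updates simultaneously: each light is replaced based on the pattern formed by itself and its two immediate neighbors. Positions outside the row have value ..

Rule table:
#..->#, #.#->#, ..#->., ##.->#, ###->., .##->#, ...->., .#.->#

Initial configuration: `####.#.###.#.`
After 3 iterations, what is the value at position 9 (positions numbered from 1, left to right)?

#..#####.####
##.#...###..#
#####..#.##.#
position 9 holds .

.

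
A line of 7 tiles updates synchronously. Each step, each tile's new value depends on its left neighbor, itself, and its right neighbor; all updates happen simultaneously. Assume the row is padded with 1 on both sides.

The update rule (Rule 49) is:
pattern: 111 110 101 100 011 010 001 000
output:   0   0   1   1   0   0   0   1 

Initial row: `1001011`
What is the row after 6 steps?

1010101

0100100
1010010
0101001
1010100
0101010
1010101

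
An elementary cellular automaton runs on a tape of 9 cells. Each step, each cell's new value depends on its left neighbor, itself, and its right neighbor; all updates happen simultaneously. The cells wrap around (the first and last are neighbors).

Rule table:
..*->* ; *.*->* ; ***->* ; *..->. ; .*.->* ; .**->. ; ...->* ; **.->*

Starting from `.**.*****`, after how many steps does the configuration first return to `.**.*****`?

*.**.****
**.**.***
***.**.**
****.**.*
*****.**.
.*****.**
*.*****.*
**.*****.
.**.*****

9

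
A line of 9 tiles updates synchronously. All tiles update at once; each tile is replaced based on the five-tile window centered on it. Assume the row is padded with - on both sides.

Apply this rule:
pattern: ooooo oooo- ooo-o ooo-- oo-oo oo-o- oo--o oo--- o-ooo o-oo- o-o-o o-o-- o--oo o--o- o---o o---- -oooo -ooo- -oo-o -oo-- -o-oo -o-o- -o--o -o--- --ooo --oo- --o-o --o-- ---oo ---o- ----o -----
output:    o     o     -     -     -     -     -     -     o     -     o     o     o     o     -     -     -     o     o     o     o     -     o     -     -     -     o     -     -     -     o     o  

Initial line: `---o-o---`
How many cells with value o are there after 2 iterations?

5

oo-o-o--o
-o-o-ooo-
count of o: 5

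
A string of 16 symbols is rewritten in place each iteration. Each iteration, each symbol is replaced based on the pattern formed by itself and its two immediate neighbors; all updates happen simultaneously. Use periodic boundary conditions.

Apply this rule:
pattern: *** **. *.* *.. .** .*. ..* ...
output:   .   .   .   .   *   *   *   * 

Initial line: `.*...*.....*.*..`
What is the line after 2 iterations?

**.***.*****.*.*
...*...*.....*.*

...*...*.....*.*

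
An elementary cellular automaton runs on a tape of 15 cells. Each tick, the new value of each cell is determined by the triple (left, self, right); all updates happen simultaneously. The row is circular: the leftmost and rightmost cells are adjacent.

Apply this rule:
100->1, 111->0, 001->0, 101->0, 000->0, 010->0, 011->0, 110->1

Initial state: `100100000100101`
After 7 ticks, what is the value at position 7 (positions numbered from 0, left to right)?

110010000010000
011001000001000
001100100000100
000110010000010
000011001000001
100001100100000
010000110010000
position 7 holds 1

1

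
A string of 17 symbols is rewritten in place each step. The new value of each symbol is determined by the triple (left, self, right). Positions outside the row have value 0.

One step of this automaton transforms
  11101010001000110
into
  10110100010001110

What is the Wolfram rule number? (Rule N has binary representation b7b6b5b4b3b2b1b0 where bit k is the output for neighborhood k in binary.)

106

position 1: 111 → 0  (bit 7 = 0)
position 2: 110 → 1  (bit 6 = 1)
position 3: 101 → 1  (bit 5 = 1)
position 7: 100 → 0  (bit 4 = 0)
position 0: 011 → 1  (bit 3 = 1)
position 4: 010 → 0  (bit 2 = 0)
position 9: 001 → 1  (bit 1 = 1)
position 8: 000 → 0  (bit 0 = 0)
bits b7..b0 = 01101010 = 106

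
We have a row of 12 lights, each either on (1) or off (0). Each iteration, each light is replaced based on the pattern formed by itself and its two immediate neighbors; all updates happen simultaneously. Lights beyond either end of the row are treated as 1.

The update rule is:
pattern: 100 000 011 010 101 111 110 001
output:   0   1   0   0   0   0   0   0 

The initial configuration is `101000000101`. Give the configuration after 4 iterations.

011000000110

000011110000
011000000110
000011110000  (repeats iteration 1; period 2)
iteration 4: 011000000110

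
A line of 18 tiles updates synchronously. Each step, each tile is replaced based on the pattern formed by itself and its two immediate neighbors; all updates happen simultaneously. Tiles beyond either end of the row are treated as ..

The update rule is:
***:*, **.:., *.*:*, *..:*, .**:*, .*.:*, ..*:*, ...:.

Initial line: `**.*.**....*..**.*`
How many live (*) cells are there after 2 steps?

15

step 1: *.****.*..*****.**
step 2: *****.********.**.
count of *: 15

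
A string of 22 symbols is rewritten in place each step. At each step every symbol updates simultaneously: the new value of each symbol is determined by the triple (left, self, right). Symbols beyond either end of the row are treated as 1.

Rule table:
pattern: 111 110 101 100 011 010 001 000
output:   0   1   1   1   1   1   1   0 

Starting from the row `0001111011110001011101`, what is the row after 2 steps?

1111111011111110011100

1011001110011011110111
1111111011111110011100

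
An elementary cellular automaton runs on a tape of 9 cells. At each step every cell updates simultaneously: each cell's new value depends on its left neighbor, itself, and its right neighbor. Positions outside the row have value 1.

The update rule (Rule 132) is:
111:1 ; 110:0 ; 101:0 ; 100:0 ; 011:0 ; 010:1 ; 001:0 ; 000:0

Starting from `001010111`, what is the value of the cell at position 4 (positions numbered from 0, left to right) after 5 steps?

001010011
001010001
001010000
001010000  (fixed point — unchanged through step 5)
position 4 holds 1

1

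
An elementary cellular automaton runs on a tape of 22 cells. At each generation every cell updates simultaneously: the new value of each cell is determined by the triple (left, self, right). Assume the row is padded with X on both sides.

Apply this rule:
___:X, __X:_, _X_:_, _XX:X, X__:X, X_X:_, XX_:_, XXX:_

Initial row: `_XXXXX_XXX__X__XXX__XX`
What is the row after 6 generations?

______X__XXX__XXX_X___

_X_____X__X__X_X__X_X_
__XXXX__X__X____X_____
X_X___X__X__XXX__XXXX_
___XX__X__X_X__X_X____
XX_X_X__X____X____XXX_
______X__XXX__XXX_X___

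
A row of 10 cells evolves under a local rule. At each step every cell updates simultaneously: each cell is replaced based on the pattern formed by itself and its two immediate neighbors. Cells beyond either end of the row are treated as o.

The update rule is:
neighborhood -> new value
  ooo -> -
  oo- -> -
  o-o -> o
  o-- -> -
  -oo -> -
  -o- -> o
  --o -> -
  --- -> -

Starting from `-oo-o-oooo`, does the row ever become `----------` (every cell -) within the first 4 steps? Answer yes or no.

yes

o--ooo----
----------
all cells are - at step 2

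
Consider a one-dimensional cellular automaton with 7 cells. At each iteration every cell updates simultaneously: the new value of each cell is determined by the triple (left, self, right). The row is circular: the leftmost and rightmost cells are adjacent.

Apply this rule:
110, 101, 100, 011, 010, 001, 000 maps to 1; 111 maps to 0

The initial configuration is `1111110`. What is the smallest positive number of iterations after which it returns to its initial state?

2

iteration 1: 1000011
iteration 2: 1111110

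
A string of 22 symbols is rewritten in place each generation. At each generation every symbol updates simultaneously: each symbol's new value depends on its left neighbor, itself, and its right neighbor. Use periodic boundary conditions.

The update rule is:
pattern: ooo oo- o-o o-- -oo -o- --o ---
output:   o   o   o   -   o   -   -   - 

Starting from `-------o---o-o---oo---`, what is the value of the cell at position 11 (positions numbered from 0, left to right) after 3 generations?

------------o----oo---
-----------------oo---
-----------------oo---
position 11 holds -

-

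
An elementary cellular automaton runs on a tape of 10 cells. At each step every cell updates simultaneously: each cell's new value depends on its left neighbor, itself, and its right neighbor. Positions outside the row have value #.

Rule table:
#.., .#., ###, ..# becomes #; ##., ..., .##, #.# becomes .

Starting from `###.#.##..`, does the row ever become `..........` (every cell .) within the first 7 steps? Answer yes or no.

##..#...##
#.####.#.#
...##..#..
#.#..#####
..###.####
##.#...###
#..##.#.##
step 7 is #..##.#.##, still not uniform .

no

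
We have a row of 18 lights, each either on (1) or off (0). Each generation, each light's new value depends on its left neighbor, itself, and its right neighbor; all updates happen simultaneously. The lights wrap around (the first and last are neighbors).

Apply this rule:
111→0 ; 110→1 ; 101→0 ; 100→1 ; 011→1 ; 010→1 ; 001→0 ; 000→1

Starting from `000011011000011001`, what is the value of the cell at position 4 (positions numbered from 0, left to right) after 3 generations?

1

111011011111011101
001011010001010101
101011011101010101
position 4 holds 1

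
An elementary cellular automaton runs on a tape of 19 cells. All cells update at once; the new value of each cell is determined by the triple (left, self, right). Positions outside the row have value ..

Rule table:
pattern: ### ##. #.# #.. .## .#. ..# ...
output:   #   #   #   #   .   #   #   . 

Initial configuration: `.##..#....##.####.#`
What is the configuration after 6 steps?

.##.##.########.###

step 1: #.#####..#.##.#####
step 2: ##.########.##.####
step 3: .##.########.##.###
step 4: #.##.########.##.##
step 5: ##.##.########.##.#
step 6: .##.##.########.###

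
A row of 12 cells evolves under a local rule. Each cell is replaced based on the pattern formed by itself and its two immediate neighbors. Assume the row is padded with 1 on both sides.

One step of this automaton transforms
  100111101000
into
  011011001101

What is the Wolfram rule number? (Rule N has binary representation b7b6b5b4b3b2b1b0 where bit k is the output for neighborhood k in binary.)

position 4: 111 → 1  (bit 7 = 1)
position 0: 110 → 0  (bit 6 = 0)
position 7: 101 → 0  (bit 5 = 0)
position 1: 100 → 1  (bit 4 = 1)
position 3: 011 → 0  (bit 3 = 0)
position 8: 010 → 1  (bit 2 = 1)
position 2: 001 → 1  (bit 1 = 1)
position 10: 000 → 0  (bit 0 = 0)
bits b7..b0 = 10010110 = 150

150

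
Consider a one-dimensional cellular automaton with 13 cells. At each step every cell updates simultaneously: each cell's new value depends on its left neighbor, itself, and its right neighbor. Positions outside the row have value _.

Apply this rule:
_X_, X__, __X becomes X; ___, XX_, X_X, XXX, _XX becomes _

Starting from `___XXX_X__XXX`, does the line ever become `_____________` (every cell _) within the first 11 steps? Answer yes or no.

no

__X____XXX___
_XXX__X___X__
X___XXXX_XXX_
XX_X________X
___XX______XX
__X__X____X__
_XXXXXX__XXX_
X______XX___X
XX____X__X_XX
__X__XXXXX___
_XXXX_____X__
step 11 is _XXXX_____X__, still not uniform _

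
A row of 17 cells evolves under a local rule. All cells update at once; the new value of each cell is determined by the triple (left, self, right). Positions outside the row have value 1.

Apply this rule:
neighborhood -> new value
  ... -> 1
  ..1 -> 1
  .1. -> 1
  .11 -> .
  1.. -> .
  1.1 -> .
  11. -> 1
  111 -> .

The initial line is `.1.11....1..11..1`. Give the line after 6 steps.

.1..1.1111.1.1.1.
.1.11....1.1.1.1.
.1..1.1111.1.1.1.  (repeats step 1; period 2)
step 6: .1.11....1.1.1.1.

.1.11....1.1.1.1.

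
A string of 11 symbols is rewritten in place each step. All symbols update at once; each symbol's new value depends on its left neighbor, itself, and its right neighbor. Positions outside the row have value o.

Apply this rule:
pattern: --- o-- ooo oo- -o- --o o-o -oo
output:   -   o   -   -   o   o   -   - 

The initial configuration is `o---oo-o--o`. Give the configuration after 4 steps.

-oo--o--oo-

-o-o---ooo-
-o-oo-o----
-o----oo--o
-oo--o--oo-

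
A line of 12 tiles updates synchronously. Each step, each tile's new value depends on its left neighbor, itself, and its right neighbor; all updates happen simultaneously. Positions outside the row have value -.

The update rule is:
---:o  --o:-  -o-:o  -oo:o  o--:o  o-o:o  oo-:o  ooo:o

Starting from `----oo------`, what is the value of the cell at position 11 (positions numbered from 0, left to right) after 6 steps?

o

step 1: ooo-oooooooo
step 2: oooooooooooo
step 3: oooooooooooo  (fixed point — unchanged through step 6)
position 11 holds o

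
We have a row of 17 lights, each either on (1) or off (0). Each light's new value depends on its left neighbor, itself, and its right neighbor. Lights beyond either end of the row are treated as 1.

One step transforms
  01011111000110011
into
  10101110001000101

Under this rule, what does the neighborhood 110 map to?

At position 7 the neighborhood is 110; the next row has 0 there.

0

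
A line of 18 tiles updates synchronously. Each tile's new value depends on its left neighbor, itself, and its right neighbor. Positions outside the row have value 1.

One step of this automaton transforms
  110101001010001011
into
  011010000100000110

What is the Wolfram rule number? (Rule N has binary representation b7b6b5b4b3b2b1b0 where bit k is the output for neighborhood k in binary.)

position 0: 111 → 0  (bit 7 = 0)
position 1: 110 → 1  (bit 6 = 1)
position 2: 101 → 1  (bit 5 = 1)
position 6: 100 → 0  (bit 4 = 0)
position 16: 011 → 1  (bit 3 = 1)
position 3: 010 → 0  (bit 2 = 0)
position 7: 001 → 0  (bit 1 = 0)
position 12: 000 → 0  (bit 0 = 0)
bits b7..b0 = 01101000 = 104

104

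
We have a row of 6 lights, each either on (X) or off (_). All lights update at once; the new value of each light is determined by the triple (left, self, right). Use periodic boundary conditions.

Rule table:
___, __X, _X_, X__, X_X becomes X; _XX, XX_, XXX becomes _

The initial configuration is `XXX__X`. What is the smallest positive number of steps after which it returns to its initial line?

step 1: ___XX_
step 2: XXX__X

2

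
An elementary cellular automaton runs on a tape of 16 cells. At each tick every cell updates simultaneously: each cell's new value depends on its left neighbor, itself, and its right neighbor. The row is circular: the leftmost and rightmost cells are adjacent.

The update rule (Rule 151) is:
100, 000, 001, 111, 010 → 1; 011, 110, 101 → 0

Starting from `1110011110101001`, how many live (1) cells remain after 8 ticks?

tick 1: 1101101100101110
tick 2: 0000000011100100
tick 3: 1111111101011111
tick 4: 1111111001001111
tick 5: 1111110111110111
tick 6: 1111100011100011
tick 7: 1111011101011101
tick 8: 1110001001001000
count of 1: 6

6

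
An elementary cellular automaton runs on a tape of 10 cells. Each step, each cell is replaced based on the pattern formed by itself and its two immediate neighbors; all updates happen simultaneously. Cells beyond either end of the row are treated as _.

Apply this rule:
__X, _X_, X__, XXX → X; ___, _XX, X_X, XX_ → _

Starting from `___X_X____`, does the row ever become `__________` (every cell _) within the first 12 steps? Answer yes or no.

no

__XX_XX___
_X_____X__
XXX___XXX_
_X_X_X_X_X
XX_X_X_X_X
___X_X_X_X
__XX_X_X_X
_X___X_X_X
XXX_XX_X_X
_X_____X_X
XXX___XX_X
_X_X_X___X
step 12 is _X_X_X___X, still not uniform _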